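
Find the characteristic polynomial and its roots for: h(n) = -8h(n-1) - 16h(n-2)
Substitute h(n) = rⁿ and divide through by rⁿ⁻²: r² + 8r + 16 = 0
Factor: (r + 4)² = 0, so r = -4 (double root).
General solution: h(n) = (A + Bn)·(-4)ⁿ

Characteristic: r² + 8r + 16 = 0, Roots: r = -4 (double root)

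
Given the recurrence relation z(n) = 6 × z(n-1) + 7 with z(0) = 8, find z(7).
Computing step by step:
z(0) = 8
z(1) = 6 × 8 + 7 = 55
z(2) = 6 × 55 + 7 = 337
z(3) = 6 × 337 + 7 = 2029
z(4) = 6 × 2029 + 7 = 12181
z(5) = 6 × 12181 + 7 = 73093
z(6) = 6 × 73093 + 7 = 438565
z(7) = 6 × 438565 + 7 = 2631397

2631397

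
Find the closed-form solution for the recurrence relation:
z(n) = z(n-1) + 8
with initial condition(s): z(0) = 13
Recurrence: z(n) = z(n-1) + 8, initial: z(0) = 13.
Each step adds 8, so z(n) = z(0) + 8n = 8n + 13.

z(n) = 8n + 13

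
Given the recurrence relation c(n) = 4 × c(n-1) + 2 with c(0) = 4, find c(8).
Computing step by step:
c(0) = 4
c(1) = 4 × 4 + 2 = 18
c(2) = 4 × 18 + 2 = 74
c(3) = 4 × 74 + 2 = 298
c(4) = 4 × 298 + 2 = 1194
c(5) = 4 × 1194 + 2 = 4778
c(6) = 4 × 4778 + 2 = 19114
c(7) = 4 × 19114 + 2 = 76458
c(8) = 4 × 76458 + 2 = 305834

305834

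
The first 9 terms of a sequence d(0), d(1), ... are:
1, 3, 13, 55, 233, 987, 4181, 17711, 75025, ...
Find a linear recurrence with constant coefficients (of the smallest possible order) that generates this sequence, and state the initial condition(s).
Look for the lowest-order linear relation among consecutive terms.
Observation: d(n) - 4·d(n-1) - (1)·d(n-2) = 0 holds for the shown terms, and no order-1 relation d(n) = α·d(n-1) + β fits.
Check at n=3: 4·13 + (1)·3 = 55. ✓

d(n) = 4d(n-1) + d(n-2), d(0) = 1, d(1) = 3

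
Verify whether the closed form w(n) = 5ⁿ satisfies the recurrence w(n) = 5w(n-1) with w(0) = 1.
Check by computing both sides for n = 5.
From the recurrence with w(0) = 1:
  w(0) = 1, w(1) = 5, w(2) = 25, w(3) = 125, w(4) = 625, w(5) = 3125
  so the recurrence gives w(5) = 3125.
From the proposed closed form w(n) = 5ⁿ:
  w(5) = 3125.
Both sides give 3125 at n = 5, and the initial condition(s) match, so the closed form is consistent.

Yes, the closed form is correct.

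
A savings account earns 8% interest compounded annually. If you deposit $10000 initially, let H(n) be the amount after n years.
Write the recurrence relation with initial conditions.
Each year the balance grows by 8%, i.e. is multiplied by 1 + 8/100 = 1.08, so H(n) = 1.08 × H(n-1). The initial deposit gives H(0) = 10000.
Unrolling gives the closed form H(n) = 10000 × (1.08)ⁿ.

H(n) = 1.08 × H(n-1), H(0) = 10000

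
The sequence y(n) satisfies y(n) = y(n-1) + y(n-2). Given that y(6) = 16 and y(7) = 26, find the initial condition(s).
Work backwards using y(k) = y(k+2) - y(k+1):
y(5) = y(7) - y(6) = 26 - 16 = 10
y(4) = y(6) - y(5) = 16 - 10 = 6
y(3) = y(5) - y(4) = 10 - 6 = 4
y(2) = y(4) - y(3) = 6 - 4 = 2
y(1) = y(3) - y(2) = 4 - 2 = 2
y(0) = y(2) - y(1) = 2 - 2 = 0

y(0) = 0, y(1) = 2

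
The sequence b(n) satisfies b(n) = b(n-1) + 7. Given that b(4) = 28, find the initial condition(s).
b(4) = b(0) + 4·7, so b(0) = 28 - 28 = 0.

b(0) = 0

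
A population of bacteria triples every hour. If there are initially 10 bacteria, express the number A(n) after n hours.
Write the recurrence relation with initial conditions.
Each hour multiplies the count by 3, so the count after n hours depends only on the count after n-1 hours: A(n) = 3 × A(n-1). The starting count gives A(0) = 10.
Unrolling n times gives the closed form A(n) = 10 × 3ⁿ.

A(n) = 3 × A(n-1), A(0) = 10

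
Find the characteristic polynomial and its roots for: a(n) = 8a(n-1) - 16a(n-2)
Substitute a(n) = rⁿ and divide through by rⁿ⁻²: r² - 8r + 16 = 0
Factor: (r - 4)² = 0, so r = 4 (double root).
General solution: a(n) = (A + Bn)·4ⁿ

Characteristic: r² - 8r + 16 = 0, Roots: r = 4 (double root)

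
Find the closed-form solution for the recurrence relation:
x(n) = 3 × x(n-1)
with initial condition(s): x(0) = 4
Recurrence: x(n) = 3 × x(n-1), initial: x(0) = 4.
Each term is 3 times the previous, so this is geometric with ratio 3. After n steps: x(n) = x(0)·3ⁿ = 4·3ⁿ.

x(n) = 4·3ⁿ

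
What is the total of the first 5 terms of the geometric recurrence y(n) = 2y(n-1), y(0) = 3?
Computing the sequence terms: 3, 6, 12, 24, 48
Adding these values together:

93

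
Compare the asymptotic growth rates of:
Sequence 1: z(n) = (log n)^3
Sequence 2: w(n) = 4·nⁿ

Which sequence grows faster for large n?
Comparing growth rates:
Growth-rate hierarchy: log n ≺ any polynomial ≺ any exponential cⁿ (c>1) ≺ n! ≺ nⁿ.
super-exponential nⁿ dominates polylogarithmic (log n)^3 asymptotically.

w(n) grows faster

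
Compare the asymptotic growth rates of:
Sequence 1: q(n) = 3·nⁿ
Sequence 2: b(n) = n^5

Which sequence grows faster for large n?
Comparing growth rates:
Growth-rate hierarchy: log n ≺ any polynomial ≺ any exponential cⁿ (c>1) ≺ n! ≺ nⁿ.
super-exponential nⁿ dominates polynomial degree 5 asymptotically.

q(n) grows faster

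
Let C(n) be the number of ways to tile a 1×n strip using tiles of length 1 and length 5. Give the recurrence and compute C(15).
Condition on the last tile: it has length 1 (leaving a 1×(n-1) strip) or length 5 (leaving a 1×(n-5) strip), so C(n) = C(n-1) + C(n-5) (order-5 linear recurrence).
For 0 ≤ i < 5 only unit tiles fit, so C(i) = 1.
Iterating the recurrence: C(5) = 2, C(6) = 3, C(7) = 4, C(8) = 5, C(9) = 6, C(10) = 8, C(11) = 11, C(12) = 15, C(13) = 20, C(14) = 26, C(15) = 34.

C(n) = C(n-1) + C(n-5), with C(i) = 1 for 0 ≤ i < 5; C(15) = 34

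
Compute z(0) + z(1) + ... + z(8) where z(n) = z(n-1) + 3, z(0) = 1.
Computing the sequence terms: 1, 4, 7, 10, 13, 16, 19, 22, 25
Adding these values together:

117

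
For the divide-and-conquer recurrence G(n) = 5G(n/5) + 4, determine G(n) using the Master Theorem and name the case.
Master Theorem template: G(n) = a·G(n/b) + f(n).
Here: a=5, b=5, f(n)=4
Compute log_b(a) = log_5(5) = 1.
f(n) = 4 = O(n^(1-ε)) with ε = 1. Case 1: G(n) = Θ(n^log_b(a)) = Θ(n).

Case 1: G(n) = Θ(n)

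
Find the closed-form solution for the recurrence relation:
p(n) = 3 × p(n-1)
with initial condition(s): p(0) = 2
Recurrence: p(n) = 3 × p(n-1), initial: p(0) = 2.
Each term is 3 times the previous, so this is geometric with ratio 3. After n steps: p(n) = p(0)·3ⁿ = 2·3ⁿ.

p(n) = 2·3ⁿ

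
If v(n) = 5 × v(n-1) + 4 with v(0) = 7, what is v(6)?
Computing step by step:
v(0) = 7
v(1) = 5 × 7 + 4 = 39
v(2) = 5 × 39 + 4 = 199
v(3) = 5 × 199 + 4 = 999
v(4) = 5 × 999 + 4 = 4999
v(5) = 5 × 4999 + 4 = 24999
v(6) = 5 × 24999 + 4 = 124999

124999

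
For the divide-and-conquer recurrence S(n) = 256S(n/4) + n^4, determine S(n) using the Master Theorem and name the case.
Master Theorem template: S(n) = a·S(n/b) + f(n).
Here: a=256, b=4, f(n)=n^4
Compute log_b(a) = log_4(256) = 4.
f(n) = n^4 = Θ(n^4). Case 2: S(n) = Θ(n^4 log n).

Case 2: S(n) = Θ(n^4 log n)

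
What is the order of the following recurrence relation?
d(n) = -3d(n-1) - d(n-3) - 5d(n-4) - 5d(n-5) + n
The order is the largest lag k for which d(n-k) appears. Here the deepest term is d(n-5) (the n term is non-homogeneous and does not affect the order), so the order is 5.

Order 5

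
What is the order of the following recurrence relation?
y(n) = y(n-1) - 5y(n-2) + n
The order is the largest lag k for which y(n-k) appears. Here the deepest term is y(n-2) (the n term is non-homogeneous and does not affect the order), so the order is 2.

Order 2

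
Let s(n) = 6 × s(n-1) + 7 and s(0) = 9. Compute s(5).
Computing step by step:
s(0) = 9
s(1) = 6 × 9 + 7 = 61
s(2) = 6 × 61 + 7 = 373
s(3) = 6 × 373 + 7 = 2245
s(4) = 6 × 2245 + 7 = 13477
s(5) = 6 × 13477 + 7 = 80869

80869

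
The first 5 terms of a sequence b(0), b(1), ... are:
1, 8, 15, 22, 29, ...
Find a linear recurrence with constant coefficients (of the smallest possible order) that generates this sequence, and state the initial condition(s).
Look for the lowest-order linear relation among consecutive terms.
Observation: consecutive differences are constant (= 7).
Check at n=2: 1·8 + 7 = 15. ✓

b(n) = b(n-1) + 7, b(0) = 1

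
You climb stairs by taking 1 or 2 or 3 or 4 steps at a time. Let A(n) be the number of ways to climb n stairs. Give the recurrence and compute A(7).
Condition on the size of the last step (1 to 4): before it there were n-1, …, n-4 stairs climbed, and these cases are disjoint, so A(n) = A(n-1) + A(n-2) + A(n-3) + A(n-4) (order-4 linear recurrence).
Initial conditions by direct count (compositions of i into parts ≤ 4): A(1) = 1; A(2) = 2; A(3) = 4; A(4) = 8.
Iterating the recurrence: A(5) = 15, A(6) = 29, A(7) = 56.

A(n) = A(n-1) + A(n-2) + A(n-3) + A(n-4), A(1) = 1, A(2) = 2, A(3) = 4, A(4) = 8; A(7) = 56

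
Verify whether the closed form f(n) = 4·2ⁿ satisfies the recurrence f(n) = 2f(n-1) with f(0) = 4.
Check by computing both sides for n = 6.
From the recurrence with f(0) = 4:
  f(0) = 4, f(1) = 8, f(2) = 16, f(3) = 32, f(4) = 64, f(5) = 128, f(6) = 256
  so the recurrence gives f(6) = 256.
From the proposed closed form f(n) = 4·2ⁿ:
  f(6) = 256.
Both sides give 256 at n = 6, and the initial condition(s) match, so the closed form is consistent.

Yes, the closed form is correct.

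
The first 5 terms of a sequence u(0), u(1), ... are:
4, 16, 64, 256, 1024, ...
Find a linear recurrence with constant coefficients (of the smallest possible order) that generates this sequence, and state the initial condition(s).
Look for the lowest-order linear relation among consecutive terms.
Observation: each term is 4× the previous.
Check at n=2: 4·16 = 64. ✓

u(n) = 4 × u(n-1), u(0) = 4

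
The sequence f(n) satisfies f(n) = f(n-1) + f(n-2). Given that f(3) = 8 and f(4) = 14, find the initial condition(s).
Work backwards using f(k) = f(k+2) - f(k+1):
f(2) = f(4) - f(3) = 14 - 8 = 6
f(1) = f(3) - f(2) = 8 - 6 = 2
f(0) = f(2) - f(1) = 6 - 2 = 4

f(0) = 4, f(1) = 2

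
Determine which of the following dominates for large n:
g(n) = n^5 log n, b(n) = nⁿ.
Comparing growth rates:
Growth-rate hierarchy: log n ≺ any polynomial ≺ any exponential cⁿ (c>1) ≺ n! ≺ nⁿ.
super-exponential nⁿ dominates polynomial degree 5 (with log factor) asymptotically.

b(n) grows faster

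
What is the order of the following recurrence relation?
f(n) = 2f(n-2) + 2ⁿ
The order is the largest lag k for which f(n-k) appears. Here the deepest term is f(n-2) (the 2ⁿ term is non-homogeneous and does not affect the order), so the order is 2.

Order 2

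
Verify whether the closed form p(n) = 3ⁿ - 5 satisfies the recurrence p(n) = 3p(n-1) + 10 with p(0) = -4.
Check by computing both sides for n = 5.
From the recurrence with p(0) = -4:
  p(0) = -4, p(1) = -2, p(2) = 4, p(3) = 22, p(4) = 76, p(5) = 238
  so the recurrence gives p(5) = 238.
From the proposed closed form p(n) = 3ⁿ - 5:
  p(5) = 238.
Both sides give 238 at n = 5, and the initial condition(s) match, so the closed form is consistent.

Yes, the closed form is correct.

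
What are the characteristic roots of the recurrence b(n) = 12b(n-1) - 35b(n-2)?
Substitute b(n) = rⁿ and divide through by rⁿ⁻²: r² - 12r + 35 = 0
Factor: (r - 5)(r - 7) = 0, so r = 5, 7.
General solution: b(n) = A·5ⁿ + B·7ⁿ

Characteristic: r² - 12r + 35 = 0, Roots: r = 5, 7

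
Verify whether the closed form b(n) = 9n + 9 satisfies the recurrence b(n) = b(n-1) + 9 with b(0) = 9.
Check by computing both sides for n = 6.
From the recurrence with b(0) = 9:
  b(0) = 9, b(1) = 18, b(2) = 27, b(3) = 36, b(4) = 45, b(5) = 54, b(6) = 63
  so the recurrence gives b(6) = 63.
From the proposed closed form b(n) = 9n + 9:
  b(6) = 63.
Both sides give 63 at n = 6, and the initial condition(s) match, so the closed form is consistent.

Yes, the closed form is correct.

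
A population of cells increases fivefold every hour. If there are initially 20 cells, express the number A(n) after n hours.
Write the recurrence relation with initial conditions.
Each hour multiplies the count by 5, so the count after n hours depends only on the count after n-1 hours: A(n) = 5 × A(n-1). The starting count gives A(0) = 20.
Unrolling n times gives the closed form A(n) = 20 × 5ⁿ.

A(n) = 5 × A(n-1), A(0) = 20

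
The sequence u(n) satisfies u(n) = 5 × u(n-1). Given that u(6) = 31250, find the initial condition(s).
In general u(n) = 5ⁿ · u(0). At n = 6: u(0) = u(6) / 5^6 = 31250 / 15625 = 2.

u(0) = 2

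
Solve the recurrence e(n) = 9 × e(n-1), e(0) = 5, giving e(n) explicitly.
Recurrence: e(n) = 9 × e(n-1), initial: e(0) = 5.
Each term is 9 times the previous, so this is geometric with ratio 9. After n steps: e(n) = e(0)·9ⁿ = 5·9ⁿ.

e(n) = 5·9ⁿ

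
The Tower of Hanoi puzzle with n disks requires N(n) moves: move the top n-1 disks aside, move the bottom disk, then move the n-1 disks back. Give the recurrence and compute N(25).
Moving n disks = move the top n-1 disks aside (N(n-1) moves) + move the largest disk (1 move) + move the n-1 disks back on top (N(n-1) moves), so N(n) = 2N(n-1) + 1, with N(1) = 1 (a single disk takes one move).
First terms: 1, 3, 7, 15, 31, 63, … — each is one less than a power of 2. Indeed N(n) + 1 = 2(N(n-1) + 1) with N(1) + 1 = 2, so N(n) + 1 = 2ⁿ and N(n) = 2ⁿ - 1.
Hence N(25) = 2^25 - 1 = 33554432 - 1 = 33554431.

N(n) = 2N(n-1) + 1, N(1) = 1; N(25) = 33554431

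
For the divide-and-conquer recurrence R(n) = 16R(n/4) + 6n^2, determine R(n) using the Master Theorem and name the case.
Master Theorem template: R(n) = a·R(n/b) + f(n).
Here: a=16, b=4, f(n)=6n^2
Compute log_b(a) = log_4(16) = 2.
f(n) = 6n^2 = Θ(n^2). Case 2: R(n) = Θ(n^2 log n).

Case 2: R(n) = Θ(n^2 log n)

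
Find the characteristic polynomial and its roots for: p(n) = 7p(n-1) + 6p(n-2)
Substitute p(n) = rⁿ and divide through by rⁿ⁻²: r² - 7r - 6 = 0
Discriminant: 7² + 4·6 = 73, not a perfect square, so by the quadratic formula r = (7 ± √73)/2.
General solution: p(n) = A·r₁ⁿ + B·r₂ⁿ where r₁,r₂ = (7 ± √73)/2

Characteristic: r² - 7r - 6 = 0, Roots: r = (7 ± √73)/2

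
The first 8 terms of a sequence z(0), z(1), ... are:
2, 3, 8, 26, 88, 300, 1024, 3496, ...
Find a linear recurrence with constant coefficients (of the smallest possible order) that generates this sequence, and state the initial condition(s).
Look for the lowest-order linear relation among consecutive terms.
Observation: z(n) - 4·z(n-1) - (-2)·z(n-2) = 0 holds for the shown terms, and no order-1 relation z(n) = α·z(n-1) + β fits.
Check at n=3: 4·8 + (-2)·3 = 26. ✓

z(n) = 4z(n-1) - 2z(n-2), z(0) = 2, z(1) = 3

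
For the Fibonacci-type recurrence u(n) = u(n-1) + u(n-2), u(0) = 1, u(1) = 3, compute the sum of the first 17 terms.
Computing the sequence terms: 1, 3, 4, 7, 11, 18, 29, 47, 76, 123, 199, 322, 521, 843, 1364, 2207, 3571
Adding these values together:

9346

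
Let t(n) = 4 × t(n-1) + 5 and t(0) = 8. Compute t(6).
Computing step by step:
t(0) = 8
t(1) = 4 × 8 + 5 = 37
t(2) = 4 × 37 + 5 = 153
t(3) = 4 × 153 + 5 = 617
t(4) = 4 × 617 + 5 = 2473
t(5) = 4 × 2473 + 5 = 9897
t(6) = 4 × 9897 + 5 = 39593

39593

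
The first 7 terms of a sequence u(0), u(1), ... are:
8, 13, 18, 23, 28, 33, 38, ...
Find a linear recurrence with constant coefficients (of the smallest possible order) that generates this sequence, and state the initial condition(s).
Look for the lowest-order linear relation among consecutive terms.
Observation: consecutive differences are constant (= 5).
Check at n=2: 1·13 + 5 = 18. ✓

u(n) = u(n-1) + 5, u(0) = 8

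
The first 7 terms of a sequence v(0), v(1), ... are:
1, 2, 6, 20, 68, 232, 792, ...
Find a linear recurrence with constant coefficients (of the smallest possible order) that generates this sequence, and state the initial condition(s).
Look for the lowest-order linear relation among consecutive terms.
Observation: v(n) - 4·v(n-1) - (-2)·v(n-2) = 0 holds for the shown terms, and no order-1 relation v(n) = α·v(n-1) + β fits.
Check at n=3: 4·6 + (-2)·2 = 20. ✓

v(n) = 4v(n-1) - 2v(n-2), v(0) = 1, v(1) = 2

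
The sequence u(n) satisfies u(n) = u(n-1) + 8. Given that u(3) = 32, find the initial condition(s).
u(3) = u(0) + 3·8, so u(0) = 32 - 24 = 8.

u(0) = 8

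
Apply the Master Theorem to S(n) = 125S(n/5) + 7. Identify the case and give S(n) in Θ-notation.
Master Theorem template: S(n) = a·S(n/b) + f(n).
Here: a=125, b=5, f(n)=7
Compute log_b(a) = log_5(125) = 3.
f(n) = 7 = O(n^(3-ε)) with ε = 3. Case 1: S(n) = Θ(n^log_b(a)) = Θ(n^3).

Case 1: S(n) = Θ(n^3)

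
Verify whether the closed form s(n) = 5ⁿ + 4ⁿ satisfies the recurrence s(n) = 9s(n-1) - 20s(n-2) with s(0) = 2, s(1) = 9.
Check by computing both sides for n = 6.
From the recurrence with s(0) = 2, s(1) = 9:
  s(0) = 2, s(1) = 9, s(2) = 41, s(3) = 189, s(4) = 881, s(5) = 4149, s(6) = 19721
  so the recurrence gives s(6) = 19721.
From the proposed closed form s(n) = 5ⁿ + 4ⁿ:
  s(6) = 19721.
Both sides give 19721 at n = 6, and the initial condition(s) match, so the closed form is consistent.

Yes, the closed form is correct.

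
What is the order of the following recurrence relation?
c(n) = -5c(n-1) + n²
The order is the largest lag k for which c(n-k) appears. Here the deepest term is c(n-1) (the n² term is non-homogeneous and does not affect the order), so the order is 1.

Order 1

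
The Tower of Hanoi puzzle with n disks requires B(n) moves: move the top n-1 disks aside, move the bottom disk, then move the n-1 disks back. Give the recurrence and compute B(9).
Moving n disks = move the top n-1 disks aside (B(n-1) moves) + move the largest disk (1 move) + move the n-1 disks back on top (B(n-1) moves), so B(n) = 2B(n-1) + 1, with B(1) = 1 (a single disk takes one move).
First terms: 1, 3, 7, 15, 31, 63, … — each is one less than a power of 2. Indeed B(n) + 1 = 2(B(n-1) + 1) with B(1) + 1 = 2, so B(n) + 1 = 2ⁿ and B(n) = 2ⁿ - 1.
Hence B(9) = 2^9 - 1 = 512 - 1 = 511.

B(n) = 2B(n-1) + 1, B(1) = 1; B(9) = 511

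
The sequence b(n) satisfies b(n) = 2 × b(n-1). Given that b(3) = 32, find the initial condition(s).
In general b(n) = 2ⁿ · b(0). At n = 3: b(0) = b(3) / 2^3 = 32 / 8 = 4.

b(0) = 4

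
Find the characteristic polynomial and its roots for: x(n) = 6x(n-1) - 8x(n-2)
Substitute x(n) = rⁿ and divide through by rⁿ⁻²: r² - 6r + 8 = 0
Factor: (r - 4)(r - 2) = 0, so r = 4, 2.
General solution: x(n) = A·4ⁿ + B·2ⁿ

Characteristic: r² - 6r + 8 = 0, Roots: r = 4, 2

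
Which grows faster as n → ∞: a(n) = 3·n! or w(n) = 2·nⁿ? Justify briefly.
Comparing growth rates:
Growth-rate hierarchy: log n ≺ any polynomial ≺ any exponential cⁿ (c>1) ≺ n! ≺ nⁿ.
super-exponential nⁿ dominates factorial asymptotically.

w(n) grows faster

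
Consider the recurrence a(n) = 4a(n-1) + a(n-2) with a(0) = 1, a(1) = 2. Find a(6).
Computing the sequence terms:
1, 2, 9, 38, 161, 682, 2889

2889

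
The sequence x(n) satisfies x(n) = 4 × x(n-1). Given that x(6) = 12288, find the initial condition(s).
In general x(n) = 4ⁿ · x(0). At n = 6: x(0) = x(6) / 4^6 = 12288 / 4096 = 3.

x(0) = 3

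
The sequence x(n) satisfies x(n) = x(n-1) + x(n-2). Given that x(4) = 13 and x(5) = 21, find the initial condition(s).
Work backwards using x(k) = x(k+2) - x(k+1):
x(3) = x(5) - x(4) = 21 - 13 = 8
x(2) = x(4) - x(3) = 13 - 8 = 5
x(1) = x(3) - x(2) = 8 - 5 = 3
x(0) = x(2) - x(1) = 5 - 3 = 2

x(0) = 2, x(1) = 3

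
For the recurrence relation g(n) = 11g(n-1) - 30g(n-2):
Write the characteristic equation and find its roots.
Substitute g(n) = rⁿ and divide through by rⁿ⁻²: r² - 11r + 30 = 0
Factor: (r - 6)(r - 5) = 0, so r = 6, 5.
General solution: g(n) = A·6ⁿ + B·5ⁿ

Characteristic: r² - 11r + 30 = 0, Roots: r = 6, 5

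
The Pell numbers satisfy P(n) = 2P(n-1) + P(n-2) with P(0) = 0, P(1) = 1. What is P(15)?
Computing the sequence terms:
0, 1, 2, 5, 12, 29, 70, 169, 408, 985, 2378, 5741, 13860, 33461, 80782, 195025

195025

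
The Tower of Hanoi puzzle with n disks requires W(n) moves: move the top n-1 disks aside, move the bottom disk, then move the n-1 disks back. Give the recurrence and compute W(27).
Moving n disks = move the top n-1 disks aside (W(n-1) moves) + move the largest disk (1 move) + move the n-1 disks back on top (W(n-1) moves), so W(n) = 2W(n-1) + 1, with W(1) = 1 (a single disk takes one move).
First terms: 1, 3, 7, 15, 31, 63, … — each is one less than a power of 2. Indeed W(n) + 1 = 2(W(n-1) + 1) with W(1) + 1 = 2, so W(n) + 1 = 2ⁿ and W(n) = 2ⁿ - 1.
Hence W(27) = 2^27 - 1 = 134217728 - 1 = 134217727.

W(n) = 2W(n-1) + 1, W(1) = 1; W(27) = 134217727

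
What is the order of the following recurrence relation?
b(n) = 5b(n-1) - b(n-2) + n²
The order is the largest lag k for which b(n-k) appears. Here the deepest term is b(n-2) (the n² term is non-homogeneous and does not affect the order), so the order is 2.

Order 2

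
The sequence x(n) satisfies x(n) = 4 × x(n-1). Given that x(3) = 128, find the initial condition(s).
In general x(n) = 4ⁿ · x(0). At n = 3: x(0) = x(3) / 4^3 = 128 / 64 = 2.

x(0) = 2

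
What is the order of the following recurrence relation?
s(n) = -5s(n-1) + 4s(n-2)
The order is the largest lag k for which s(n-k) appears. Here the deepest term is s(n-2), so the order is 2.

Order 2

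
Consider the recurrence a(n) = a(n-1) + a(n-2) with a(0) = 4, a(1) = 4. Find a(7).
Computing the sequence terms:
4, 4, 8, 12, 20, 32, 52, 84

84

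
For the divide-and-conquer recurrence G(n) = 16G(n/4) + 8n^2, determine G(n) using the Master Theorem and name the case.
Master Theorem template: G(n) = a·G(n/b) + f(n).
Here: a=16, b=4, f(n)=8n^2
Compute log_b(a) = log_4(16) = 2.
f(n) = 8n^2 = Θ(n^2). Case 2: G(n) = Θ(n^2 log n).

Case 2: G(n) = Θ(n^2 log n)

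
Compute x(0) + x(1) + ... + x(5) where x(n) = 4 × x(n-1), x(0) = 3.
Computing the sequence terms: 3, 12, 48, 192, 768, 3072
Adding these values together:

4095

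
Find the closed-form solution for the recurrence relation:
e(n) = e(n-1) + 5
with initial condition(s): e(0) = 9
Recurrence: e(n) = e(n-1) + 5, initial: e(0) = 9.
Each step adds 5, so e(n) = e(0) + 5n = 5n + 9.

e(n) = 5n + 9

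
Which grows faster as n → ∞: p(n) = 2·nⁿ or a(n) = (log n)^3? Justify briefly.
Comparing growth rates:
Growth-rate hierarchy: log n ≺ any polynomial ≺ any exponential cⁿ (c>1) ≺ n! ≺ nⁿ.
super-exponential nⁿ dominates polylogarithmic (log n)^3 asymptotically.

p(n) grows faster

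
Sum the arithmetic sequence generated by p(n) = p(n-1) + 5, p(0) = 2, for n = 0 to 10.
Computing the sequence terms: 2, 7, 12, 17, 22, 27, 32, 37, 42, 47, 52
Adding these values together:

297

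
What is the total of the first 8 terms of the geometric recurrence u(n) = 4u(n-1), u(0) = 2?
Computing the sequence terms: 2, 8, 32, 128, 512, 2048, 8192, 32768
Adding these values together:

43690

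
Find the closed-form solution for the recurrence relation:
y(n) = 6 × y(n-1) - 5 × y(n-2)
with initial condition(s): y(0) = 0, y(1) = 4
Recurrence: y(n) = 6 × y(n-1) - 5 × y(n-2), initial: y(0) = 0, y(1) = 4.
Characteristic equation: r² - 6r + 5 = 0, which factors as (r - 5)(r - 1) = 0, so r = 5, 1. General solution y(n) = A·5ⁿ + B·1ⁿ. From y(0) = 0: A + B = 0. From y(1) = 4: 5A + 1B = 4. Solving gives A = 1, B = -1.

y(n) = 5ⁿ - 1ⁿ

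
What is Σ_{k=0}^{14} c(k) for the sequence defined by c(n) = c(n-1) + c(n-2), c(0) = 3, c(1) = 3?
Computing the sequence terms: 3, 3, 6, 9, 15, 24, 39, 63, 102, 165, 267, 432, 699, 1131, 1830
Adding these values together:

4788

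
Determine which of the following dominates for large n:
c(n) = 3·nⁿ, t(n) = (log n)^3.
Comparing growth rates:
Growth-rate hierarchy: log n ≺ any polynomial ≺ any exponential cⁿ (c>1) ≺ n! ≺ nⁿ.
super-exponential nⁿ dominates polylogarithmic (log n)^3 asymptotically.

c(n) grows faster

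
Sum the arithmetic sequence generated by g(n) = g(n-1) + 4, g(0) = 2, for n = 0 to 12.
Computing the sequence terms: 2, 6, 10, 14, 18, 22, 26, 30, 34, 38, 42, 46, 50
Adding these values together:

338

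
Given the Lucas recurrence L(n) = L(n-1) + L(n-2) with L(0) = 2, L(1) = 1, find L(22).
Computing the sequence terms:
2, 1, 3, 4, 7, 11, 18, 29, 47, 76, 123, 199, 322, 521, 843, 1364, 2207, 3571, 5778, 9349, 15127, 24476, 39603

39603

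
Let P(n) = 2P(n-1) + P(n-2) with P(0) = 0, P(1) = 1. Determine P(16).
Computing the sequence terms:
0, 1, 2, 5, 12, 29, 70, 169, 408, 985, 2378, 5741, 13860, 33461, 80782, 195025, 470832

470832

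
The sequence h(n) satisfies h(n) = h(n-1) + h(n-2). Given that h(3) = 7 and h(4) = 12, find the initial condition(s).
Work backwards using h(k) = h(k+2) - h(k+1):
h(2) = h(4) - h(3) = 12 - 7 = 5
h(1) = h(3) - h(2) = 7 - 5 = 2
h(0) = h(2) - h(1) = 5 - 2 = 3

h(0) = 3, h(1) = 2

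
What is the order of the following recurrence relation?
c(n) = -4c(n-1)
The order is the largest lag k for which c(n-k) appears. Here the deepest term is c(n-1), so the order is 1.

Order 1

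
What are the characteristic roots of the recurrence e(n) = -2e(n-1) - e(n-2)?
Substitute e(n) = rⁿ and divide through by rⁿ⁻²: r² + 2r + 1 = 0
Factor: (r + 1)² = 0, so r = -1 (double root).
General solution: e(n) = (A + Bn)·(-1)ⁿ

Characteristic: r² + 2r + 1 = 0, Roots: r = -1 (double root)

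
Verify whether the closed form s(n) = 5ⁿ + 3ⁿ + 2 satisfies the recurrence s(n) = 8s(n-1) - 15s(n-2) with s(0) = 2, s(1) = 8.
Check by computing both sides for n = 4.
From the recurrence with s(0) = 2, s(1) = 8:
  s(0) = 2, s(1) = 8, s(2) = 34, s(3) = 152, s(4) = 706
  so the recurrence gives s(4) = 706.
From the proposed closed form s(n) = 5ⁿ + 3ⁿ + 2:
  s(4) = 708.
The recurrence gives 706 but the closed form gives 708, so the closed form does not satisfy the recurrence.

No, the closed form is incorrect.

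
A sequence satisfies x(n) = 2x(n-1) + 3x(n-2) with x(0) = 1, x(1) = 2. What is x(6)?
Computing the sequence terms:
1, 2, 7, 20, 61, 182, 547

547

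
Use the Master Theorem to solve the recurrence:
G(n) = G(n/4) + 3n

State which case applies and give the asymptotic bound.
Master Theorem template: G(n) = a·G(n/b) + f(n).
Here: a=1, b=4, f(n)=3n
Compute log_b(a) = log_4(1) = 0.
f(n) = 3n = Ω(n^(0+ε)) with ε = 1, and the regularity condition holds (a·f(n/b) = (a/b^1)·f(n) with a/b^1 = 4^-1 < 1). Case 3: G(n) = Θ(f(n)) = Θ(n).

Case 3: G(n) = Θ(n)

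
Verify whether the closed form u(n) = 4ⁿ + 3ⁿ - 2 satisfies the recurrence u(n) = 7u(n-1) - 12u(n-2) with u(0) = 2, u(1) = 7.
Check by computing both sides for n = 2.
From the recurrence with u(0) = 2, u(1) = 7:
  u(0) = 2, u(1) = 7, u(2) = 25
  so the recurrence gives u(2) = 25.
From the proposed closed form u(n) = 4ⁿ + 3ⁿ - 2:
  u(2) = 23.
The recurrence gives 25 but the closed form gives 23, so the closed form does not satisfy the recurrence.

No, the closed form is incorrect.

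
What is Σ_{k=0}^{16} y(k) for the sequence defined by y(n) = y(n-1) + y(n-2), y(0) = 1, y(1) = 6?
Computing the sequence terms: 1, 6, 7, 13, 20, 33, 53, 86, 139, 225, 364, 589, 953, 1542, 2495, 4037, 6532
Adding these values together:

17095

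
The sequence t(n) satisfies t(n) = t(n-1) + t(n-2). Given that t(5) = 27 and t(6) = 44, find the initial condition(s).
Work backwards using t(k) = t(k+2) - t(k+1):
t(4) = t(6) - t(5) = 44 - 27 = 17
t(3) = t(5) - t(4) = 27 - 17 = 10
t(2) = t(4) - t(3) = 17 - 10 = 7
t(1) = t(3) - t(2) = 10 - 7 = 3
t(0) = t(2) - t(1) = 7 - 3 = 4

t(0) = 4, t(1) = 3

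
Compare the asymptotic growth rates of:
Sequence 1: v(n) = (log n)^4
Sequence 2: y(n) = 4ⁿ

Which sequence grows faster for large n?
Comparing growth rates:
Growth-rate hierarchy: log n ≺ any polynomial ≺ any exponential cⁿ (c>1) ≺ n! ≺ nⁿ.
exponential base 4 dominates polylogarithmic (log n)^4 asymptotically.

y(n) grows faster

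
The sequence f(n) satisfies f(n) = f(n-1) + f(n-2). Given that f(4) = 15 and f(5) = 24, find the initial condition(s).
Work backwards using f(k) = f(k+2) - f(k+1):
f(3) = f(5) - f(4) = 24 - 15 = 9
f(2) = f(4) - f(3) = 15 - 9 = 6
f(1) = f(3) - f(2) = 9 - 6 = 3
f(0) = f(2) - f(1) = 6 - 3 = 3

f(0) = 3, f(1) = 3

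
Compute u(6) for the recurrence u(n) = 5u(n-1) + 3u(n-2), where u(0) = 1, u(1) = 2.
Computing the sequence terms:
1, 2, 13, 71, 394, 2183, 12097

12097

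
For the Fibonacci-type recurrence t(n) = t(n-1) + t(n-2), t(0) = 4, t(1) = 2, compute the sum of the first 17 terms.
Computing the sequence terms: 4, 2, 6, 8, 14, 22, 36, 58, 94, 152, 246, 398, 644, 1042, 1686, 2728, 4414
Adding these values together:

11554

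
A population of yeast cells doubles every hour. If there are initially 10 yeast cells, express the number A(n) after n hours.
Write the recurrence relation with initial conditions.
Each hour multiplies the count by 2, so the count after n hours depends only on the count after n-1 hours: A(n) = 2 × A(n-1). The starting count gives A(0) = 10.
Unrolling n times gives the closed form A(n) = 10 × 2ⁿ.

A(n) = 2 × A(n-1), A(0) = 10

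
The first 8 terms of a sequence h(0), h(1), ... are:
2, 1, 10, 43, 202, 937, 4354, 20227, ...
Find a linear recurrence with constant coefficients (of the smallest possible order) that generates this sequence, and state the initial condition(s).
Look for the lowest-order linear relation among consecutive terms.
Observation: h(n) - 4·h(n-1) - (3)·h(n-2) = 0 holds for the shown terms, and no order-1 relation h(n) = α·h(n-1) + β fits.
Check at n=3: 4·10 + (3)·1 = 43. ✓

h(n) = 4h(n-1) + 3h(n-2), h(0) = 2, h(1) = 1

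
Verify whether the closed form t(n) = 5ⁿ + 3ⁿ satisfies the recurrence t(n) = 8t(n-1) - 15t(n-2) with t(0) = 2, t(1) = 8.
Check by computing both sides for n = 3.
From the recurrence with t(0) = 2, t(1) = 8:
  t(0) = 2, t(1) = 8, t(2) = 34, t(3) = 152
  so the recurrence gives t(3) = 152.
From the proposed closed form t(n) = 5ⁿ + 3ⁿ:
  t(3) = 152.
Both sides give 152 at n = 3, and the initial condition(s) match, so the closed form is consistent.

Yes, the closed form is correct.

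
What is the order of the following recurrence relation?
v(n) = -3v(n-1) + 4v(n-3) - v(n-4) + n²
The order is the largest lag k for which v(n-k) appears. Here the deepest term is v(n-4) (the n² term is non-homogeneous and does not affect the order), so the order is 4.

Order 4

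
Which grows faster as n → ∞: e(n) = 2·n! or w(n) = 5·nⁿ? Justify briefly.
Comparing growth rates:
Growth-rate hierarchy: log n ≺ any polynomial ≺ any exponential cⁿ (c>1) ≺ n! ≺ nⁿ.
super-exponential nⁿ dominates factorial asymptotically.

w(n) grows faster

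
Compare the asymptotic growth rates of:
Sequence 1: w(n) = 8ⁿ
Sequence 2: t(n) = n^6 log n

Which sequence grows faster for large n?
Comparing growth rates:
Growth-rate hierarchy: log n ≺ any polynomial ≺ any exponential cⁿ (c>1) ≺ n! ≺ nⁿ.
exponential base 8 dominates polynomial degree 6 (with log factor) asymptotically.

w(n) grows faster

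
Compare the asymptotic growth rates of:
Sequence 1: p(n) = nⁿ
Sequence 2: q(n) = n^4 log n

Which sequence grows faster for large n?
Comparing growth rates:
Growth-rate hierarchy: log n ≺ any polynomial ≺ any exponential cⁿ (c>1) ≺ n! ≺ nⁿ.
super-exponential nⁿ dominates polynomial degree 4 (with log factor) asymptotically.

p(n) grows faster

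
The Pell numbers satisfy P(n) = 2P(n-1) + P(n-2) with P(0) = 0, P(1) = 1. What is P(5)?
Computing the sequence terms:
0, 1, 2, 5, 12, 29

29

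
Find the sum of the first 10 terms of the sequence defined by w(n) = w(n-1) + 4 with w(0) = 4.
Computing the sequence terms: 4, 8, 12, 16, 20, 24, 28, 32, 36, 40
Adding these values together:

220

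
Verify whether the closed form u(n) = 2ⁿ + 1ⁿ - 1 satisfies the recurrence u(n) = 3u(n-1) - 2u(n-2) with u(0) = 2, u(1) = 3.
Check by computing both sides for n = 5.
From the recurrence with u(0) = 2, u(1) = 3:
  u(0) = 2, u(1) = 3, u(2) = 5, u(3) = 9, u(4) = 17, u(5) = 33
  so the recurrence gives u(5) = 33.
From the proposed closed form u(n) = 2ⁿ + 1ⁿ - 1:
  u(5) = 32.
The recurrence gives 33 but the closed form gives 32, so the closed form does not satisfy the recurrence.

No, the closed form is incorrect.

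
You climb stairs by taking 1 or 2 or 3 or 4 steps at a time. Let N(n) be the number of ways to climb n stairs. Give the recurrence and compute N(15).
Condition on the size of the last step (1 to 4): before it there were n-1, …, n-4 stairs climbed, and these cases are disjoint, so N(n) = N(n-1) + N(n-2) + N(n-3) + N(n-4) (order-4 linear recurrence).
Initial conditions by direct count (compositions of i into parts ≤ 4): N(1) = 1; N(2) = 2; N(3) = 4; N(4) = 8.
Iterating the recurrence: N(5) = 15, N(6) = 29, N(7) = 56, N(8) = 108, N(9) = 208, N(10) = 401, N(11) = 773, N(12) = 1490, N(13) = 2872, N(14) = 5536, N(15) = 10671.

N(n) = N(n-1) + N(n-2) + N(n-3) + N(n-4), N(1) = 1, N(2) = 2, N(3) = 4, N(4) = 8; N(15) = 10671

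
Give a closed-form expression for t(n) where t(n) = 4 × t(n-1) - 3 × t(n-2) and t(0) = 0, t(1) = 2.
Recurrence: t(n) = 4 × t(n-1) - 3 × t(n-2), initial: t(0) = 0, t(1) = 2.
Characteristic equation: r² - 4r + 3 = 0, which factors as (r - 3)(r - 1) = 0, so r = 3, 1. General solution t(n) = A·3ⁿ + B·1ⁿ. From t(0) = 0: A + B = 0. From t(1) = 2: 3A + 1B = 2. Solving gives A = 1, B = -1.

t(n) = 3ⁿ - 1ⁿ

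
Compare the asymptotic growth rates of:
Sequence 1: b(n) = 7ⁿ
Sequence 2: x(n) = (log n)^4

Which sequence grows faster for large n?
Comparing growth rates:
Growth-rate hierarchy: log n ≺ any polynomial ≺ any exponential cⁿ (c>1) ≺ n! ≺ nⁿ.
exponential base 7 dominates polylogarithmic (log n)^4 asymptotically.

b(n) grows faster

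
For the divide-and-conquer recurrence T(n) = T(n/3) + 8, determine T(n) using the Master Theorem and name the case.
Master Theorem template: T(n) = a·T(n/b) + f(n).
Here: a=1, b=3, f(n)=8
Compute log_b(a) = log_3(1) = 0.
f(n) = 8 = Θ(1). Case 2: T(n) = Θ(log n).

Case 2: T(n) = Θ(log n)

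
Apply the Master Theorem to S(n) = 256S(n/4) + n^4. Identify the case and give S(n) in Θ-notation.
Master Theorem template: S(n) = a·S(n/b) + f(n).
Here: a=256, b=4, f(n)=n^4
Compute log_b(a) = log_4(256) = 4.
f(n) = n^4 = Θ(n^4). Case 2: S(n) = Θ(n^4 log n).

Case 2: S(n) = Θ(n^4 log n)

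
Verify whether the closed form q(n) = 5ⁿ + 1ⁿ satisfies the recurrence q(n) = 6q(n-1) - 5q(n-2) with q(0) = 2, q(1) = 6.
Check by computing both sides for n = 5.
From the recurrence with q(0) = 2, q(1) = 6:
  q(0) = 2, q(1) = 6, q(2) = 26, q(3) = 126, q(4) = 626, q(5) = 3126
  so the recurrence gives q(5) = 3126.
From the proposed closed form q(n) = 5ⁿ + 1ⁿ:
  q(5) = 3126.
Both sides give 3126 at n = 5, and the initial condition(s) match, so the closed form is consistent.

Yes, the closed form is correct.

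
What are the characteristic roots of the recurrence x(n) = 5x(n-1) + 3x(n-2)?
Substitute x(n) = rⁿ and divide through by rⁿ⁻²: r² - 5r - 3 = 0
Discriminant: 5² + 4·3 = 37, not a perfect square, so by the quadratic formula r = (5 ± √37)/2.
General solution: x(n) = A·r₁ⁿ + B·r₂ⁿ where r₁,r₂ = (5 ± √37)/2

Characteristic: r² - 5r - 3 = 0, Roots: r = (5 ± √37)/2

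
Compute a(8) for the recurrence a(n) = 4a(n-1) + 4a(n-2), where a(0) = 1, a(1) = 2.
Computing the sequence terms:
1, 2, 12, 56, 272, 1312, 6336, 30592, 147712

147712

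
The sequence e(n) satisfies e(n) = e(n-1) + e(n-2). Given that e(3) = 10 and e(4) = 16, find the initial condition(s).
Work backwards using e(k) = e(k+2) - e(k+1):
e(2) = e(4) - e(3) = 16 - 10 = 6
e(1) = e(3) - e(2) = 10 - 6 = 4
e(0) = e(2) - e(1) = 6 - 4 = 2

e(0) = 2, e(1) = 4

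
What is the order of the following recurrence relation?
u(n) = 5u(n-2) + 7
The order is the largest lag k for which u(n-k) appears. Here the deepest term is u(n-2) (the 7 term is non-homogeneous and does not affect the order), so the order is 2.

Order 2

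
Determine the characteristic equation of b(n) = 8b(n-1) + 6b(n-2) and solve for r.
Substitute b(n) = rⁿ and divide through by rⁿ⁻²: r² - 8r - 6 = 0
Discriminant: 8² + 4·6 = 88, not a perfect square, so by the quadratic formula r = (8 ± √88)/2.
General solution: b(n) = A·r₁ⁿ + B·r₂ⁿ where r₁,r₂ = (8 ± √88)/2

Characteristic: r² - 8r - 6 = 0, Roots: r = (8 ± √88)/2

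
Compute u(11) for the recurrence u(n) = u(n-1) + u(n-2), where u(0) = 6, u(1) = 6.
Computing the sequence terms:
6, 6, 12, 18, 30, 48, 78, 126, 204, 330, 534, 864

864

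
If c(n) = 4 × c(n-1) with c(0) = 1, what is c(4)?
Computing step by step:
c(0) = 1
c(1) = 4 × 1 = 4
c(2) = 4 × 4 = 16
c(3) = 4 × 16 = 64
c(4) = 4 × 64 = 256

256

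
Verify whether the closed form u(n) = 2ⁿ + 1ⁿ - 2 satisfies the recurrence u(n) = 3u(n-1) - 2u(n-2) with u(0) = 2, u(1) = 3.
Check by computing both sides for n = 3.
From the recurrence with u(0) = 2, u(1) = 3:
  u(0) = 2, u(1) = 3, u(2) = 5, u(3) = 9
  so the recurrence gives u(3) = 9.
From the proposed closed form u(n) = 2ⁿ + 1ⁿ - 2:
  u(3) = 7.
The recurrence gives 9 but the closed form gives 7, so the closed form does not satisfy the recurrence.

No, the closed form is incorrect.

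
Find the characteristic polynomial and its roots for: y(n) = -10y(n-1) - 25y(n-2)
Substitute y(n) = rⁿ and divide through by rⁿ⁻²: r² + 10r + 25 = 0
Factor: (r + 5)² = 0, so r = -5 (double root).
General solution: y(n) = (A + Bn)·(-5)ⁿ

Characteristic: r² + 10r + 25 = 0, Roots: r = -5 (double root)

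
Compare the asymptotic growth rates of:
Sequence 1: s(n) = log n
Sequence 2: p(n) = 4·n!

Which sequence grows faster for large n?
Comparing growth rates:
Growth-rate hierarchy: log n ≺ any polynomial ≺ any exponential cⁿ (c>1) ≺ n! ≺ nⁿ.
factorial dominates logarithmic asymptotically.

p(n) grows faster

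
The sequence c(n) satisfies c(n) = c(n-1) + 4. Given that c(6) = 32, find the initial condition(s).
c(6) = c(0) + 6·4, so c(0) = 32 - 24 = 8.

c(0) = 8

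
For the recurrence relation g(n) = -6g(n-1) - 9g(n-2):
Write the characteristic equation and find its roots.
Substitute g(n) = rⁿ and divide through by rⁿ⁻²: r² + 6r + 9 = 0
Factor: (r + 3)² = 0, so r = -3 (double root).
General solution: g(n) = (A + Bn)·(-3)ⁿ

Characteristic: r² + 6r + 9 = 0, Roots: r = -3 (double root)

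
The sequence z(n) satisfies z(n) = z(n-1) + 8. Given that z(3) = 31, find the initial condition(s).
z(3) = z(0) + 3·8, so z(0) = 31 - 24 = 7.

z(0) = 7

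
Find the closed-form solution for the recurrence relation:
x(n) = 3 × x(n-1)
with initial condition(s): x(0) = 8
Recurrence: x(n) = 3 × x(n-1), initial: x(0) = 8.
Each term is 3 times the previous, so this is geometric with ratio 3. After n steps: x(n) = x(0)·3ⁿ = 8·3ⁿ.

x(n) = 8·3ⁿ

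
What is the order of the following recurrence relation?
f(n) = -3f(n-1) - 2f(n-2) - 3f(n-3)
The order is the largest lag k for which f(n-k) appears. Here the deepest term is f(n-3), so the order is 3.

Order 3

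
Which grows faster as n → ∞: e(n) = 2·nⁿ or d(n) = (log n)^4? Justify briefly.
Comparing growth rates:
Growth-rate hierarchy: log n ≺ any polynomial ≺ any exponential cⁿ (c>1) ≺ n! ≺ nⁿ.
super-exponential nⁿ dominates polylogarithmic (log n)^4 asymptotically.

e(n) grows faster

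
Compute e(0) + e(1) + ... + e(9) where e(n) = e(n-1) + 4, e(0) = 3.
Computing the sequence terms: 3, 7, 11, 15, 19, 23, 27, 31, 35, 39
Adding these values together:

210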